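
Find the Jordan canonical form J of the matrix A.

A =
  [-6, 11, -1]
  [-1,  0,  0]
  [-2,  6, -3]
J_3(-3)

The characteristic polynomial is
  det(x·I − A) = x^3 + 9*x^2 + 27*x + 27 = (x + 3)^3

Eigenvalues and multiplicities (the geometric multiplicity of λ is n − rank(A − λI), which equals the number of Jordan blocks for λ):
  λ = -3: algebraic multiplicity = 3, geometric multiplicity = 1

Determining the block sizes for each eigenvalue:
  λ = -3: one block (gm = 1), so the single block has size am = 3 → block sizes [3]

Assembling the blocks gives a Jordan form
J =
  [-3,  1,  0]
  [ 0, -3,  1]
  [ 0,  0, -3]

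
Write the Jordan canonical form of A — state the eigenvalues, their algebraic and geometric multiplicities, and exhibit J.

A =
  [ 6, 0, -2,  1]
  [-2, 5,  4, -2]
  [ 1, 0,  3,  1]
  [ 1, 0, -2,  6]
J_2(5) ⊕ J_1(5) ⊕ J_1(5)

The characteristic polynomial is
  det(x·I − A) = x^4 - 20*x^3 + 150*x^2 - 500*x + 625 = (x - 5)^4

Eigenvalues and multiplicities (the geometric multiplicity of λ is n − rank(A − λI), which equals the number of Jordan blocks for λ):
  λ = 5: algebraic multiplicity = 4, geometric multiplicity = 3

Determining the block sizes for each eigenvalue:
  λ = 5: 3 blocks summing to 4 forces exactly one block of size 2 and the rest size 1 → block sizes [2, 1, 1]

Assembling the blocks gives a Jordan form
J =
  [5, 1, 0, 0]
  [0, 5, 0, 0]
  [0, 0, 5, 0]
  [0, 0, 0, 5]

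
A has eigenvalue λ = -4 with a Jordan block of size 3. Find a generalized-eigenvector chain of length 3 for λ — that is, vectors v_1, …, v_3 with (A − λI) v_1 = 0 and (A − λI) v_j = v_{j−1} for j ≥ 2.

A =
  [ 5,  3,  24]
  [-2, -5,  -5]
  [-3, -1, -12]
A Jordan chain for λ = -4 of length 3:
v_1 = (3, -1, -1)ᵀ
v_2 = (9, -2, -3)ᵀ
v_3 = (1, 0, 0)ᵀ

Let N = A − (-4)·I. We want v_3 with N^3 v_3 = 0 but N^2 v_3 ≠ 0; then v_{j-1} := N · v_j for j = 3, …, 2.

Pick v_3 = (1, 0, 0)ᵀ.
Then v_2 = N · v_3 = (9, -2, -3)ᵀ.
Then v_1 = N · v_2 = (3, -1, -1)ᵀ.

Sanity check: (A − (-4)·I) v_1 = (0, 0, 0)ᵀ = 0. ✓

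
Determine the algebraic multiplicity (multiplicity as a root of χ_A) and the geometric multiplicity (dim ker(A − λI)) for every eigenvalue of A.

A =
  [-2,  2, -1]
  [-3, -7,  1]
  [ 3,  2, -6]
λ = -5: alg = 3, geom = 2

Step 1 — factor the characteristic polynomial to read off the algebraic multiplicities:
  χ_A(x) = (x + 5)^3

Step 2 — compute geometric multiplicities via the rank-nullity identity g(λ) = n − rank(A − λI):
  rank(A − (-5)·I) = 1, so dim ker(A − (-5)·I) = n − 1 = 2

Summary:
  λ = -5: algebraic multiplicity = 3, geometric multiplicity = 2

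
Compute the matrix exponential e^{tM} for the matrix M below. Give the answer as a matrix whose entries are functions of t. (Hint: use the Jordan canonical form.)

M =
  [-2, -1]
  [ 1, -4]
e^{tM} =
  [t*exp(-3*t) + exp(-3*t), -t*exp(-3*t)]
  [t*exp(-3*t), -t*exp(-3*t) + exp(-3*t)]

Strategy: write M = P · J · P⁻¹ where J is a Jordan canonical form, so e^{tM} = P · e^{tJ} · P⁻¹, and e^{tJ} can be computed block-by-block.

M has Jordan form
J =
  [-3,  1]
  [ 0, -3]
(up to reordering of blocks).

Per-block formulas:
  For a 2×2 Jordan block J_2(-3): exp(t · J_2(-3)) = e^(-3t)·(I + t·N), where N is the 2×2 nilpotent shift.

After assembling e^{tJ} and conjugating by P, we get:

e^{tM} =
  [t*exp(-3*t) + exp(-3*t), -t*exp(-3*t)]
  [t*exp(-3*t), -t*exp(-3*t) + exp(-3*t)]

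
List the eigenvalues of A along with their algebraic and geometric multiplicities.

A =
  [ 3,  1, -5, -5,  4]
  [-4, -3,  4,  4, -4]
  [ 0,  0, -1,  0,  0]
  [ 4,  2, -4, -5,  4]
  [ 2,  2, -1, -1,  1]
λ = -1: alg = 5, geom = 3

Step 1 — factor the characteristic polynomial to read off the algebraic multiplicities:
  χ_A(x) = (x + 1)^5

Step 2 — compute geometric multiplicities via the rank-nullity identity g(λ) = n − rank(A − λI):
  rank(A − (-1)·I) = 2, so dim ker(A − (-1)·I) = n − 2 = 3

Summary:
  λ = -1: algebraic multiplicity = 5, geometric multiplicity = 3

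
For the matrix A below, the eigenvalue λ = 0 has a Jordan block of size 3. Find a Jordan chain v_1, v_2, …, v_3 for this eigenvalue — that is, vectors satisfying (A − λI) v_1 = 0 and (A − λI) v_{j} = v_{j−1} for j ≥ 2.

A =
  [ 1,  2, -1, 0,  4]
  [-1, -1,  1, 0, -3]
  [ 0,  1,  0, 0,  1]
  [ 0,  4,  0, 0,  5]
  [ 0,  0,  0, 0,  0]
A Jordan chain for λ = 0 of length 3:
v_1 = (-1, 0, -1, -4, 0)ᵀ
v_2 = (1, -1, 0, 0, 0)ᵀ
v_3 = (1, 0, 0, 0, 0)ᵀ

Let N = A − (0)·I. We want v_3 with N^3 v_3 = 0 but N^2 v_3 ≠ 0; then v_{j-1} := N · v_j for j = 3, …, 2.

Pick v_3 = (1, 0, 0, 0, 0)ᵀ.
Then v_2 = N · v_3 = (1, -1, 0, 0, 0)ᵀ.
Then v_1 = N · v_2 = (-1, 0, -1, -4, 0)ᵀ.

Sanity check: (A − (0)·I) v_1 = (0, 0, 0, 0, 0)ᵀ = 0. ✓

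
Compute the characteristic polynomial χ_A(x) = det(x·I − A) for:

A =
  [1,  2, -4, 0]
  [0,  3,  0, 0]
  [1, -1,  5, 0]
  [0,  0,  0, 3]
x^4 - 12*x^3 + 54*x^2 - 108*x + 81

Expanding det(x·I − A) (e.g. by cofactor expansion or by noting that A is similar to its Jordan form J, which has the same characteristic polynomial as A) gives
  χ_A(x) = x^4 - 12*x^3 + 54*x^2 - 108*x + 81
which factors as (x - 3)^4. The eigenvalues (with algebraic multiplicities) are λ = 3 with multiplicity 4.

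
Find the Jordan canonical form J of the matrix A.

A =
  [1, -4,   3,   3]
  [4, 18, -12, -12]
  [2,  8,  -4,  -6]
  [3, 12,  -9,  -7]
J_2(2) ⊕ J_1(2) ⊕ J_1(2)

The characteristic polynomial is
  det(x·I − A) = x^4 - 8*x^3 + 24*x^2 - 32*x + 16 = (x - 2)^4

Eigenvalues and multiplicities (the geometric multiplicity of λ is n − rank(A − λI), which equals the number of Jordan blocks for λ):
  λ = 2: algebraic multiplicity = 4, geometric multiplicity = 3

Determining the block sizes for each eigenvalue:
  λ = 2: 3 blocks summing to 4 forces exactly one block of size 2 and the rest size 1 → block sizes [2, 1, 1]

Assembling the blocks gives a Jordan form
J =
  [2, 1, 0, 0]
  [0, 2, 0, 0]
  [0, 0, 2, 0]
  [0, 0, 0, 2]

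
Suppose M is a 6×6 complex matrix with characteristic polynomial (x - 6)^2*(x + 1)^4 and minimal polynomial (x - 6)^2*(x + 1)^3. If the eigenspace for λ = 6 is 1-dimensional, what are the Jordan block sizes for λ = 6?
Block sizes for λ = 6: [2]

Step 1 — from the characteristic polynomial, algebraic multiplicity of λ = 6 is 2. From dim ker(M − (6)·I) = 1, there are exactly 1 Jordan blocks for λ = 6.
Step 2 — from the minimal polynomial, the factor (x − 6)^2 tells us the largest block for λ = 6 has size 2.
Step 3 — with total size 2, 1 blocks, and largest block 2, the block sizes (in nonincreasing order) are [2].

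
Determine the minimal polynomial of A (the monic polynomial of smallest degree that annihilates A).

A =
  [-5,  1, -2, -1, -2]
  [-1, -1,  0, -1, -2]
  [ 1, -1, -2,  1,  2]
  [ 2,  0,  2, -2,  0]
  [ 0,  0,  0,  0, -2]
x^3 + 8*x^2 + 20*x + 16

The characteristic polynomial is χ_A(x) = (x + 2)^4*(x + 4), so the eigenvalues are known. The minimal polynomial is
  m_A(x) = Π_λ (x − λ)^{k_λ}
where k_λ is the size of the *largest* Jordan block for λ (equivalently, the smallest k with (A − λI)^k v = 0 for every generalised eigenvector v of λ).

  λ = -4: largest Jordan block has size 1, contributing (x + 4)
  λ = -2: largest Jordan block has size 2, contributing (x + 2)^2

So m_A(x) = (x + 2)^2*(x + 4) = x^3 + 8*x^2 + 20*x + 16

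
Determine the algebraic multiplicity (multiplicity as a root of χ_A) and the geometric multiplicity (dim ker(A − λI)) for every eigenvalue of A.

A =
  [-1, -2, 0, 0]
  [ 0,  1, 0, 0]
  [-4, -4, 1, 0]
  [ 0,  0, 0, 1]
λ = -1: alg = 1, geom = 1; λ = 1: alg = 3, geom = 3

Step 1 — factor the characteristic polynomial to read off the algebraic multiplicities:
  χ_A(x) = (x - 1)^3*(x + 1)

Step 2 — compute geometric multiplicities via the rank-nullity identity g(λ) = n − rank(A − λI):
  rank(A − (-1)·I) = 3, so dim ker(A − (-1)·I) = n − 3 = 1
  rank(A − (1)·I) = 1, so dim ker(A − (1)·I) = n − 1 = 3

Summary:
  λ = -1: algebraic multiplicity = 1, geometric multiplicity = 1
  λ = 1: algebraic multiplicity = 3, geometric multiplicity = 3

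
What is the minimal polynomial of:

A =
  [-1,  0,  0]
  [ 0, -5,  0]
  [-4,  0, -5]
x^2 + 6*x + 5

The characteristic polynomial is χ_A(x) = (x + 1)*(x + 5)^2, so the eigenvalues are known. The minimal polynomial is
  m_A(x) = Π_λ (x − λ)^{k_λ}
where k_λ is the size of the *largest* Jordan block for λ (equivalently, the smallest k with (A − λI)^k v = 0 for every generalised eigenvector v of λ).

  λ = -5: largest Jordan block has size 1, contributing (x + 5)
  λ = -1: largest Jordan block has size 1, contributing (x + 1)

So m_A(x) = (x + 1)*(x + 5) = x^2 + 6*x + 5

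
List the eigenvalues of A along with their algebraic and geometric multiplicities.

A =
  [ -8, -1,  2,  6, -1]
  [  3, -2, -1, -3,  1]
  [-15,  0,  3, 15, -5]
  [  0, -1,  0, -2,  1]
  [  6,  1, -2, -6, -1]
λ = -2: alg = 5, geom = 3

Step 1 — factor the characteristic polynomial to read off the algebraic multiplicities:
  χ_A(x) = (x + 2)^5

Step 2 — compute geometric multiplicities via the rank-nullity identity g(λ) = n − rank(A − λI):
  rank(A − (-2)·I) = 2, so dim ker(A − (-2)·I) = n − 2 = 3

Summary:
  λ = -2: algebraic multiplicity = 5, geometric multiplicity = 3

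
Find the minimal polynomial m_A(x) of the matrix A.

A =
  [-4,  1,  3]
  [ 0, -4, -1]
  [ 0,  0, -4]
x^3 + 12*x^2 + 48*x + 64

The characteristic polynomial is χ_A(x) = (x + 4)^3, so the eigenvalues are known. The minimal polynomial is
  m_A(x) = Π_λ (x − λ)^{k_λ}
where k_λ is the size of the *largest* Jordan block for λ (equivalently, the smallest k with (A − λI)^k v = 0 for every generalised eigenvector v of λ).

  λ = -4: largest Jordan block has size 3, contributing (x + 4)^3

So m_A(x) = (x + 4)^3 = x^3 + 12*x^2 + 48*x + 64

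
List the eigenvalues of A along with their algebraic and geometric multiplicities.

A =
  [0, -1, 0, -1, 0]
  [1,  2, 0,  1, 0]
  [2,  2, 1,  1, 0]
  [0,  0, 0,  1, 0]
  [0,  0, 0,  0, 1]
λ = 1: alg = 5, geom = 3

Step 1 — factor the characteristic polynomial to read off the algebraic multiplicities:
  χ_A(x) = (x - 1)^5

Step 2 — compute geometric multiplicities via the rank-nullity identity g(λ) = n − rank(A − λI):
  rank(A − (1)·I) = 2, so dim ker(A − (1)·I) = n − 2 = 3

Summary:
  λ = 1: algebraic multiplicity = 5, geometric multiplicity = 3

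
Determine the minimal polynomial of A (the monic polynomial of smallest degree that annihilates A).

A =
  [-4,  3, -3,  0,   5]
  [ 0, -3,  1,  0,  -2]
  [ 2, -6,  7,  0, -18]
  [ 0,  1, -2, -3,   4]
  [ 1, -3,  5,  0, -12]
x^3 + 9*x^2 + 27*x + 27

The characteristic polynomial is χ_A(x) = (x + 3)^5, so the eigenvalues are known. The minimal polynomial is
  m_A(x) = Π_λ (x − λ)^{k_λ}
where k_λ is the size of the *largest* Jordan block for λ (equivalently, the smallest k with (A − λI)^k v = 0 for every generalised eigenvector v of λ).

  λ = -3: largest Jordan block has size 3, contributing (x + 3)^3

So m_A(x) = (x + 3)^3 = x^3 + 9*x^2 + 27*x + 27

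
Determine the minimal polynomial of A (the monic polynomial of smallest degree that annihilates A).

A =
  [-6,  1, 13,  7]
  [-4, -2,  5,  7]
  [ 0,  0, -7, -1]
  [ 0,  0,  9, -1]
x^3 + 12*x^2 + 48*x + 64

The characteristic polynomial is χ_A(x) = (x + 4)^4, so the eigenvalues are known. The minimal polynomial is
  m_A(x) = Π_λ (x − λ)^{k_λ}
where k_λ is the size of the *largest* Jordan block for λ (equivalently, the smallest k with (A − λI)^k v = 0 for every generalised eigenvector v of λ).

  λ = -4: largest Jordan block has size 3, contributing (x + 4)^3

So m_A(x) = (x + 4)^3 = x^3 + 12*x^2 + 48*x + 64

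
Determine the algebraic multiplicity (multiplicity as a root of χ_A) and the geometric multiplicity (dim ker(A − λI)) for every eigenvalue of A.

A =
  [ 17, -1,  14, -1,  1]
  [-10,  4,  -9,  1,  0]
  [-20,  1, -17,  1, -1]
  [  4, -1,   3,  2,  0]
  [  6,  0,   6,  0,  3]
λ = -3: alg = 1, geom = 1; λ = 3: alg = 4, geom = 2

Step 1 — factor the characteristic polynomial to read off the algebraic multiplicities:
  χ_A(x) = (x - 3)^4*(x + 3)

Step 2 — compute geometric multiplicities via the rank-nullity identity g(λ) = n − rank(A − λI):
  rank(A − (-3)·I) = 4, so dim ker(A − (-3)·I) = n − 4 = 1
  rank(A − (3)·I) = 3, so dim ker(A − (3)·I) = n − 3 = 2

Summary:
  λ = -3: algebraic multiplicity = 1, geometric multiplicity = 1
  λ = 3: algebraic multiplicity = 4, geometric multiplicity = 2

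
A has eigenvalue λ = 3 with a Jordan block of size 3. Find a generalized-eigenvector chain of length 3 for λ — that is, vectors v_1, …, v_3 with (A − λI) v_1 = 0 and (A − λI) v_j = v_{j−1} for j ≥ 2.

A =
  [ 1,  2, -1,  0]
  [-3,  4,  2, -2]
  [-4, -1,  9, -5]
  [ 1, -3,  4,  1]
A Jordan chain for λ = 3 of length 3:
v_1 = (-1, -1, 0, 1)ᵀ
v_2 = (2, 1, -1, -3)ᵀ
v_3 = (0, 1, 0, 0)ᵀ

Let N = A − (3)·I. We want v_3 with N^3 v_3 = 0 but N^2 v_3 ≠ 0; then v_{j-1} := N · v_j for j = 3, …, 2.

Pick v_3 = (0, 1, 0, 0)ᵀ.
Then v_2 = N · v_3 = (2, 1, -1, -3)ᵀ.
Then v_1 = N · v_2 = (-1, -1, 0, 1)ᵀ.

Sanity check: (A − (3)·I) v_1 = (0, 0, 0, 0)ᵀ = 0. ✓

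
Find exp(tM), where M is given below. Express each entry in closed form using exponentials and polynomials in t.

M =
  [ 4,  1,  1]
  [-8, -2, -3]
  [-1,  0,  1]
e^{tM} =
  [3*t*exp(t) + exp(t), t*exp(t), t*exp(t)]
  [3*t^2*exp(t)/2 - 8*t*exp(t), t^2*exp(t)/2 - 3*t*exp(t) + exp(t), t^2*exp(t)/2 - 3*t*exp(t)]
  [-3*t^2*exp(t)/2 - t*exp(t), -t^2*exp(t)/2, -t^2*exp(t)/2 + exp(t)]

Strategy: write M = P · J · P⁻¹ where J is a Jordan canonical form, so e^{tM} = P · e^{tJ} · P⁻¹, and e^{tJ} can be computed block-by-block.

M has Jordan form
J =
  [1, 1, 0]
  [0, 1, 1]
  [0, 0, 1]
(up to reordering of blocks).

Per-block formulas:
  For a 3×3 Jordan block J_3(1): exp(t · J_3(1)) = e^(1t)·(I + t·N + (t^2/2)·N^2), where N is the 3×3 nilpotent shift.

After assembling e^{tJ} and conjugating by P, we get:

e^{tM} =
  [3*t*exp(t) + exp(t), t*exp(t), t*exp(t)]
  [3*t^2*exp(t)/2 - 8*t*exp(t), t^2*exp(t)/2 - 3*t*exp(t) + exp(t), t^2*exp(t)/2 - 3*t*exp(t)]
  [-3*t^2*exp(t)/2 - t*exp(t), -t^2*exp(t)/2, -t^2*exp(t)/2 + exp(t)]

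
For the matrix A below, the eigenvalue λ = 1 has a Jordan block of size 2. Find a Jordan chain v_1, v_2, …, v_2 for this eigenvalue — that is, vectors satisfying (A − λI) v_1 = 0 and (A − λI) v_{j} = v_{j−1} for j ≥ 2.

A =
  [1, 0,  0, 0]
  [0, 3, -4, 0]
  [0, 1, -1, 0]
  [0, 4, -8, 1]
A Jordan chain for λ = 1 of length 2:
v_1 = (0, 2, 1, 4)ᵀ
v_2 = (0, 1, 0, 0)ᵀ

Let N = A − (1)·I. We want v_2 with N^2 v_2 = 0 but N^1 v_2 ≠ 0; then v_{j-1} := N · v_j for j = 2, …, 2.

Pick v_2 = (0, 1, 0, 0)ᵀ.
Then v_1 = N · v_2 = (0, 2, 1, 4)ᵀ.

Sanity check: (A − (1)·I) v_1 = (0, 0, 0, 0)ᵀ = 0. ✓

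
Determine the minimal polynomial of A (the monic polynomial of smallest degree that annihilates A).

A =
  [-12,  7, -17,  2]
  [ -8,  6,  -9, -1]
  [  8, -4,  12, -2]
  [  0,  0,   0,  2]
x^3 - 6*x^2 + 12*x - 8

The characteristic polynomial is χ_A(x) = (x - 2)^4, so the eigenvalues are known. The minimal polynomial is
  m_A(x) = Π_λ (x − λ)^{k_λ}
where k_λ is the size of the *largest* Jordan block for λ (equivalently, the smallest k with (A − λI)^k v = 0 for every generalised eigenvector v of λ).

  λ = 2: largest Jordan block has size 3, contributing (x − 2)^3

So m_A(x) = (x - 2)^3 = x^3 - 6*x^2 + 12*x - 8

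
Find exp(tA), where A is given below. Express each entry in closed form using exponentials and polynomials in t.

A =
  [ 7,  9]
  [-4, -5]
e^{tA} =
  [6*t*exp(t) + exp(t), 9*t*exp(t)]
  [-4*t*exp(t), -6*t*exp(t) + exp(t)]

Strategy: write A = P · J · P⁻¹ where J is a Jordan canonical form, so e^{tA} = P · e^{tJ} · P⁻¹, and e^{tJ} can be computed block-by-block.

A has Jordan form
J =
  [1, 1]
  [0, 1]
(up to reordering of blocks).

Per-block formulas:
  For a 2×2 Jordan block J_2(1): exp(t · J_2(1)) = e^(1t)·(I + t·N), where N is the 2×2 nilpotent shift.

After assembling e^{tJ} and conjugating by P, we get:

e^{tA} =
  [6*t*exp(t) + exp(t), 9*t*exp(t)]
  [-4*t*exp(t), -6*t*exp(t) + exp(t)]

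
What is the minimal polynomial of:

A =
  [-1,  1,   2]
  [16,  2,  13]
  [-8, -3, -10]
x^3 + 9*x^2 + 27*x + 27

The characteristic polynomial is χ_A(x) = (x + 3)^3, so the eigenvalues are known. The minimal polynomial is
  m_A(x) = Π_λ (x − λ)^{k_λ}
where k_λ is the size of the *largest* Jordan block for λ (equivalently, the smallest k with (A − λI)^k v = 0 for every generalised eigenvector v of λ).

  λ = -3: largest Jordan block has size 3, contributing (x + 3)^3

So m_A(x) = (x + 3)^3 = x^3 + 9*x^2 + 27*x + 27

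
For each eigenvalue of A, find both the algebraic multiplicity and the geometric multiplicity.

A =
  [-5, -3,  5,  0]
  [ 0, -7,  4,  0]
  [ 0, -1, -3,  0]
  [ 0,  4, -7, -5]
λ = -5: alg = 4, geom = 2

Step 1 — factor the characteristic polynomial to read off the algebraic multiplicities:
  χ_A(x) = (x + 5)^4

Step 2 — compute geometric multiplicities via the rank-nullity identity g(λ) = n − rank(A − λI):
  rank(A − (-5)·I) = 2, so dim ker(A − (-5)·I) = n − 2 = 2

Summary:
  λ = -5: algebraic multiplicity = 4, geometric multiplicity = 2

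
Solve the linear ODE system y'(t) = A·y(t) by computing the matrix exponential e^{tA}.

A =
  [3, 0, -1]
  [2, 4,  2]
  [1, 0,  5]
e^{tA} =
  [-t*exp(4*t) + exp(4*t), 0, -t*exp(4*t)]
  [2*t*exp(4*t), exp(4*t), 2*t*exp(4*t)]
  [t*exp(4*t), 0, t*exp(4*t) + exp(4*t)]

Strategy: write A = P · J · P⁻¹ where J is a Jordan canonical form, so e^{tA} = P · e^{tJ} · P⁻¹, and e^{tJ} can be computed block-by-block.

A has Jordan form
J =
  [4, 1, 0]
  [0, 4, 0]
  [0, 0, 4]
(up to reordering of blocks).

Per-block formulas:
  For a 1×1 block at λ = 4: exp(t · [4]) = [e^(4t)].
  For a 2×2 Jordan block J_2(4): exp(t · J_2(4)) = e^(4t)·(I + t·N), where N is the 2×2 nilpotent shift.

After assembling e^{tJ} and conjugating by P, we get:

e^{tA} =
  [-t*exp(4*t) + exp(4*t), 0, -t*exp(4*t)]
  [2*t*exp(4*t), exp(4*t), 2*t*exp(4*t)]
  [t*exp(4*t), 0, t*exp(4*t) + exp(4*t)]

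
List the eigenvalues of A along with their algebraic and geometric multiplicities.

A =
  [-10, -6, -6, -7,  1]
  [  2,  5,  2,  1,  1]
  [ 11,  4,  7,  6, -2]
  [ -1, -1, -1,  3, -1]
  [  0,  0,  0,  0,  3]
λ = -4: alg = 1, geom = 1; λ = 3: alg = 4, geom = 2

Step 1 — factor the characteristic polynomial to read off the algebraic multiplicities:
  χ_A(x) = (x - 3)^4*(x + 4)

Step 2 — compute geometric multiplicities via the rank-nullity identity g(λ) = n − rank(A − λI):
  rank(A − (-4)·I) = 4, so dim ker(A − (-4)·I) = n − 4 = 1
  rank(A − (3)·I) = 3, so dim ker(A − (3)·I) = n − 3 = 2

Summary:
  λ = -4: algebraic multiplicity = 1, geometric multiplicity = 1
  λ = 3: algebraic multiplicity = 4, geometric multiplicity = 2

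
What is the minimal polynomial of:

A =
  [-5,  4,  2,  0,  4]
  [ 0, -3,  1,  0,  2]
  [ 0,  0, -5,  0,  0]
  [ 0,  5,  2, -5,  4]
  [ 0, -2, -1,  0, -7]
x^3 + 15*x^2 + 75*x + 125

The characteristic polynomial is χ_A(x) = (x + 5)^5, so the eigenvalues are known. The minimal polynomial is
  m_A(x) = Π_λ (x − λ)^{k_λ}
where k_λ is the size of the *largest* Jordan block for λ (equivalently, the smallest k with (A − λI)^k v = 0 for every generalised eigenvector v of λ).

  λ = -5: largest Jordan block has size 3, contributing (x + 5)^3

So m_A(x) = (x + 5)^3 = x^3 + 15*x^2 + 75*x + 125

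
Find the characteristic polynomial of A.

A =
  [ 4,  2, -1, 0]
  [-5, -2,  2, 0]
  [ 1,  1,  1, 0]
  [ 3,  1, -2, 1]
x^4 - 4*x^3 + 6*x^2 - 4*x + 1

Expanding det(x·I − A) (e.g. by cofactor expansion or by noting that A is similar to its Jordan form J, which has the same characteristic polynomial as A) gives
  χ_A(x) = x^4 - 4*x^3 + 6*x^2 - 4*x + 1
which factors as (x - 1)^4. The eigenvalues (with algebraic multiplicities) are λ = 1 with multiplicity 4.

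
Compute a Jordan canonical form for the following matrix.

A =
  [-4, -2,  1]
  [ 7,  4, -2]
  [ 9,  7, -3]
J_3(-1)

The characteristic polynomial is
  det(x·I − A) = x^3 + 3*x^2 + 3*x + 1 = (x + 1)^3

Eigenvalues and multiplicities (the geometric multiplicity of λ is n − rank(A − λI), which equals the number of Jordan blocks for λ):
  λ = -1: algebraic multiplicity = 3, geometric multiplicity = 1

Determining the block sizes for each eigenvalue:
  λ = -1: one block (gm = 1), so the single block has size am = 3 → block sizes [3]

Assembling the blocks gives a Jordan form
J =
  [-1,  1,  0]
  [ 0, -1,  1]
  [ 0,  0, -1]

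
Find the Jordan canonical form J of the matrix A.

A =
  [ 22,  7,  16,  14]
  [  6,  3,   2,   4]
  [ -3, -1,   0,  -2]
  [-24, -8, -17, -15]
J_1(1) ⊕ J_1(1) ⊕ J_2(4)

The characteristic polynomial is
  det(x·I − A) = x^4 - 10*x^3 + 33*x^2 - 40*x + 16 = (x - 4)^2*(x - 1)^2

Eigenvalues and multiplicities (the geometric multiplicity of λ is n − rank(A − λI), which equals the number of Jordan blocks for λ):
  λ = 1: algebraic multiplicity = 2, geometric multiplicity = 2
  λ = 4: algebraic multiplicity = 2, geometric multiplicity = 1

Determining the block sizes for each eigenvalue:
  λ = 1: gm = am = 2, so every block has size 1 → block sizes [1, 1]
  λ = 4: one block (gm = 1), so the single block has size am = 2 → block sizes [2]

Assembling the blocks gives a Jordan form
J =
  [1, 0, 0, 0]
  [0, 1, 0, 0]
  [0, 0, 4, 1]
  [0, 0, 0, 4]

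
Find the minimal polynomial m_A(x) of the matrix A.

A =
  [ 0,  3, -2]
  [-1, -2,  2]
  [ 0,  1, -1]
x^3 + 3*x^2 + 3*x + 1

The characteristic polynomial is χ_A(x) = (x + 1)^3, so the eigenvalues are known. The minimal polynomial is
  m_A(x) = Π_λ (x − λ)^{k_λ}
where k_λ is the size of the *largest* Jordan block for λ (equivalently, the smallest k with (A − λI)^k v = 0 for every generalised eigenvector v of λ).

  λ = -1: largest Jordan block has size 3, contributing (x + 1)^3

So m_A(x) = (x + 1)^3 = x^3 + 3*x^2 + 3*x + 1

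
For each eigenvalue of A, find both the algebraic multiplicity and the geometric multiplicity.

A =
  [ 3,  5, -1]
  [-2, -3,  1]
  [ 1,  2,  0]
λ = 0: alg = 3, geom = 1

Step 1 — factor the characteristic polynomial to read off the algebraic multiplicities:
  χ_A(x) = x^3

Step 2 — compute geometric multiplicities via the rank-nullity identity g(λ) = n − rank(A − λI):
  rank(A − (0)·I) = 2, so dim ker(A − (0)·I) = n − 2 = 1

Summary:
  λ = 0: algebraic multiplicity = 3, geometric multiplicity = 1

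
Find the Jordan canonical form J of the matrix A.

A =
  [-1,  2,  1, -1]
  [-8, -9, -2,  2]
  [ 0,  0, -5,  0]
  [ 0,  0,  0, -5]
J_2(-5) ⊕ J_1(-5) ⊕ J_1(-5)

The characteristic polynomial is
  det(x·I − A) = x^4 + 20*x^3 + 150*x^2 + 500*x + 625 = (x + 5)^4

Eigenvalues and multiplicities (the geometric multiplicity of λ is n − rank(A − λI), which equals the number of Jordan blocks for λ):
  λ = -5: algebraic multiplicity = 4, geometric multiplicity = 3

Determining the block sizes for each eigenvalue:
  λ = -5: 3 blocks summing to 4 forces exactly one block of size 2 and the rest size 1 → block sizes [2, 1, 1]

Assembling the blocks gives a Jordan form
J =
  [-5,  1,  0,  0]
  [ 0, -5,  0,  0]
  [ 0,  0, -5,  0]
  [ 0,  0,  0, -5]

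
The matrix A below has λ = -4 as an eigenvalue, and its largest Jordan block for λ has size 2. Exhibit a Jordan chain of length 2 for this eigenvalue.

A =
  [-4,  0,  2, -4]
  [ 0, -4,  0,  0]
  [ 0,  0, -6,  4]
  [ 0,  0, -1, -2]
A Jordan chain for λ = -4 of length 2:
v_1 = (2, 0, -2, -1)ᵀ
v_2 = (0, 0, 1, 0)ᵀ

Let N = A − (-4)·I. We want v_2 with N^2 v_2 = 0 but N^1 v_2 ≠ 0; then v_{j-1} := N · v_j for j = 2, …, 2.

Pick v_2 = (0, 0, 1, 0)ᵀ.
Then v_1 = N · v_2 = (2, 0, -2, -1)ᵀ.

Sanity check: (A − (-4)·I) v_1 = (0, 0, 0, 0)ᵀ = 0. ✓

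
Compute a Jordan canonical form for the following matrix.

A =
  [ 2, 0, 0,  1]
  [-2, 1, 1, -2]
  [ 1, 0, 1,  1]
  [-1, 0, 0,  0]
J_3(1) ⊕ J_1(1)

The characteristic polynomial is
  det(x·I − A) = x^4 - 4*x^3 + 6*x^2 - 4*x + 1 = (x - 1)^4

Eigenvalues and multiplicities (the geometric multiplicity of λ is n − rank(A − λI), which equals the number of Jordan blocks for λ):
  λ = 1: algebraic multiplicity = 4, geometric multiplicity = 2

Determining the block sizes for each eigenvalue:
  λ = 1: with am = 4 and gm = 2, the partition is not yet determined (e.g. several partitions of 4 into 2 parts exist). Let N = A − (1)·I. Computing rank(N^1) = 2, rank(N^2) = 1, rank(N^3) = 0; the number of blocks of size ≥ j is rank(N^{j−1}) − rank(N^j), giving [2, 1, 1]. So we have 1 block(s) of size 3, 1 block(s) of size 1 → block sizes [3, 1]

Assembling the blocks gives a Jordan form
J =
  [1, 1, 0, 0]
  [0, 1, 1, 0]
  [0, 0, 1, 0]
  [0, 0, 0, 1]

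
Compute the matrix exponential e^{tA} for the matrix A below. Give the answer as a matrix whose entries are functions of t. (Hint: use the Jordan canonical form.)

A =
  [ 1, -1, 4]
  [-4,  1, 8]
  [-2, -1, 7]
e^{tA} =
  [-2*t*exp(3*t) + exp(3*t), -t*exp(3*t), 4*t*exp(3*t)]
  [-4*t*exp(3*t), -2*t*exp(3*t) + exp(3*t), 8*t*exp(3*t)]
  [-2*t*exp(3*t), -t*exp(3*t), 4*t*exp(3*t) + exp(3*t)]

Strategy: write A = P · J · P⁻¹ where J is a Jordan canonical form, so e^{tA} = P · e^{tJ} · P⁻¹, and e^{tJ} can be computed block-by-block.

A has Jordan form
J =
  [3, 1, 0]
  [0, 3, 0]
  [0, 0, 3]
(up to reordering of blocks).

Per-block formulas:
  For a 2×2 Jordan block J_2(3): exp(t · J_2(3)) = e^(3t)·(I + t·N), where N is the 2×2 nilpotent shift.
  For a 1×1 block at λ = 3: exp(t · [3]) = [e^(3t)].

After assembling e^{tJ} and conjugating by P, we get:

e^{tA} =
  [-2*t*exp(3*t) + exp(3*t), -t*exp(3*t), 4*t*exp(3*t)]
  [-4*t*exp(3*t), -2*t*exp(3*t) + exp(3*t), 8*t*exp(3*t)]
  [-2*t*exp(3*t), -t*exp(3*t), 4*t*exp(3*t) + exp(3*t)]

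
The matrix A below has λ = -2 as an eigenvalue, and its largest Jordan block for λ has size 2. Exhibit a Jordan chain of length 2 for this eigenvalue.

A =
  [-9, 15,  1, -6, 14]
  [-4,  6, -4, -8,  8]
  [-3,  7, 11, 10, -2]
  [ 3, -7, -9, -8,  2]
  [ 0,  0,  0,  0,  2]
A Jordan chain for λ = -2 of length 2:
v_1 = (1, 0, 1, -1, 0)ᵀ
v_2 = (2, 1, 0, 0, 0)ᵀ

Let N = A − (-2)·I. We want v_2 with N^2 v_2 = 0 but N^1 v_2 ≠ 0; then v_{j-1} := N · v_j for j = 2, …, 2.

Pick v_2 = (2, 1, 0, 0, 0)ᵀ.
Then v_1 = N · v_2 = (1, 0, 1, -1, 0)ᵀ.

Sanity check: (A − (-2)·I) v_1 = (0, 0, 0, 0, 0)ᵀ = 0. ✓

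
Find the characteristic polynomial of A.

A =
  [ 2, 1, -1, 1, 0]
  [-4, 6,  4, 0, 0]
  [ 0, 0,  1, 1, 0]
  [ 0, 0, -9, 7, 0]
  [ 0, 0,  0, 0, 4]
x^5 - 20*x^4 + 160*x^3 - 640*x^2 + 1280*x - 1024

Expanding det(x·I − A) (e.g. by cofactor expansion or by noting that A is similar to its Jordan form J, which has the same characteristic polynomial as A) gives
  χ_A(x) = x^5 - 20*x^4 + 160*x^3 - 640*x^2 + 1280*x - 1024
which factors as (x - 4)^5. The eigenvalues (with algebraic multiplicities) are λ = 4 with multiplicity 5.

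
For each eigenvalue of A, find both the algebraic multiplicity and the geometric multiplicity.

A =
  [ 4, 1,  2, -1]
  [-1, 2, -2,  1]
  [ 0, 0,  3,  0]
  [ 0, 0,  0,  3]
λ = 3: alg = 4, geom = 3

Step 1 — factor the characteristic polynomial to read off the algebraic multiplicities:
  χ_A(x) = (x - 3)^4

Step 2 — compute geometric multiplicities via the rank-nullity identity g(λ) = n − rank(A − λI):
  rank(A − (3)·I) = 1, so dim ker(A − (3)·I) = n − 1 = 3

Summary:
  λ = 3: algebraic multiplicity = 4, geometric multiplicity = 3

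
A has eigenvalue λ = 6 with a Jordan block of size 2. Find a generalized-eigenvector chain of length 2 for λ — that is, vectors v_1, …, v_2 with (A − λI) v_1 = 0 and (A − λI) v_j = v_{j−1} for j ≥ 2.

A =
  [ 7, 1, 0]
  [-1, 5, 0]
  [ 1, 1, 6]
A Jordan chain for λ = 6 of length 2:
v_1 = (1, -1, 1)ᵀ
v_2 = (1, 0, 0)ᵀ

Let N = A − (6)·I. We want v_2 with N^2 v_2 = 0 but N^1 v_2 ≠ 0; then v_{j-1} := N · v_j for j = 2, …, 2.

Pick v_2 = (1, 0, 0)ᵀ.
Then v_1 = N · v_2 = (1, -1, 1)ᵀ.

Sanity check: (A − (6)·I) v_1 = (0, 0, 0)ᵀ = 0. ✓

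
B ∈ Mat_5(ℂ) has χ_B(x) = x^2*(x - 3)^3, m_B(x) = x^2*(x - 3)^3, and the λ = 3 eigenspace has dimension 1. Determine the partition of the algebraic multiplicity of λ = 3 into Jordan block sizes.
Block sizes for λ = 3: [3]

Step 1 — from the characteristic polynomial, algebraic multiplicity of λ = 3 is 3. From dim ker(B − (3)·I) = 1, there are exactly 1 Jordan blocks for λ = 3.
Step 2 — from the minimal polynomial, the factor (x − 3)^3 tells us the largest block for λ = 3 has size 3.
Step 3 — with total size 3, 1 blocks, and largest block 3, the block sizes (in nonincreasing order) are [3].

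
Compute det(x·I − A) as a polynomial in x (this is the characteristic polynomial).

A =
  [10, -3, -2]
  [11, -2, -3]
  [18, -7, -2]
x^3 - 6*x^2 + 12*x - 8

Expanding det(x·I − A) (e.g. by cofactor expansion or by noting that A is similar to its Jordan form J, which has the same characteristic polynomial as A) gives
  χ_A(x) = x^3 - 6*x^2 + 12*x - 8
which factors as (x - 2)^3. The eigenvalues (with algebraic multiplicities) are λ = 2 with multiplicity 3.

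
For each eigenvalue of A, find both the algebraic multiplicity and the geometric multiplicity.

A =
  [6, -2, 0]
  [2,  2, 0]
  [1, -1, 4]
λ = 4: alg = 3, geom = 2

Step 1 — factor the characteristic polynomial to read off the algebraic multiplicities:
  χ_A(x) = (x - 4)^3

Step 2 — compute geometric multiplicities via the rank-nullity identity g(λ) = n − rank(A − λI):
  rank(A − (4)·I) = 1, so dim ker(A − (4)·I) = n − 1 = 2

Summary:
  λ = 4: algebraic multiplicity = 3, geometric multiplicity = 2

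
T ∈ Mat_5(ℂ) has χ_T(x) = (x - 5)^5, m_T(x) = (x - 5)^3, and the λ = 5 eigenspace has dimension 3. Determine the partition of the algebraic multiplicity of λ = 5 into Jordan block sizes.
Block sizes for λ = 5: [3, 1, 1]

Step 1 — from the characteristic polynomial, algebraic multiplicity of λ = 5 is 5. From dim ker(T − (5)·I) = 3, there are exactly 3 Jordan blocks for λ = 5.
Step 2 — from the minimal polynomial, the factor (x − 5)^3 tells us the largest block for λ = 5 has size 3.
Step 3 — with total size 5, 3 blocks, and largest block 3, the block sizes (in nonincreasing order) are [3, 1, 1].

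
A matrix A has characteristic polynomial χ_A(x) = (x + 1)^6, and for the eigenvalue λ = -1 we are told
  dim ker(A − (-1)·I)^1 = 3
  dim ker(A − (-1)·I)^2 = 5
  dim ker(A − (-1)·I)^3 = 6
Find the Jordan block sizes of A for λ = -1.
Block sizes for λ = -1: [3, 2, 1]

From the dimensions of kernels of powers, the number of Jordan blocks of size at least j is d_j − d_{j−1} where d_j = dim ker(N^j) (with d_0 = 0). Computing the differences gives [3, 2, 1].
The number of blocks of size exactly k is (#blocks of size ≥ k) − (#blocks of size ≥ k + 1), so the partition is: 1 block(s) of size 1, 1 block(s) of size 2, 1 block(s) of size 3.
In nonincreasing order the block sizes are [3, 2, 1].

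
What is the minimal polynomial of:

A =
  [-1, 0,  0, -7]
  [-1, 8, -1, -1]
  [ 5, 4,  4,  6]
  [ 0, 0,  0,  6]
x^4 - 17*x^3 + 90*x^2 - 108*x - 216

The characteristic polynomial is χ_A(x) = (x - 6)^3*(x + 1), so the eigenvalues are known. The minimal polynomial is
  m_A(x) = Π_λ (x − λ)^{k_λ}
where k_λ is the size of the *largest* Jordan block for λ (equivalently, the smallest k with (A − λI)^k v = 0 for every generalised eigenvector v of λ).

  λ = -1: largest Jordan block has size 1, contributing (x + 1)
  λ = 6: largest Jordan block has size 3, contributing (x − 6)^3

So m_A(x) = (x - 6)^3*(x + 1) = x^4 - 17*x^3 + 90*x^2 - 108*x - 216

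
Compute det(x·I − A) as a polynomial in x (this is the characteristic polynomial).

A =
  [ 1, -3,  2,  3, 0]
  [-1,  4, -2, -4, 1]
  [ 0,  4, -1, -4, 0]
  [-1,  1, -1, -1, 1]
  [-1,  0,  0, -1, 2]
x^5 - 5*x^4 + 10*x^3 - 10*x^2 + 5*x - 1

Expanding det(x·I − A) (e.g. by cofactor expansion or by noting that A is similar to its Jordan form J, which has the same characteristic polynomial as A) gives
  χ_A(x) = x^5 - 5*x^4 + 10*x^3 - 10*x^2 + 5*x - 1
which factors as (x - 1)^5. The eigenvalues (with algebraic multiplicities) are λ = 1 with multiplicity 5.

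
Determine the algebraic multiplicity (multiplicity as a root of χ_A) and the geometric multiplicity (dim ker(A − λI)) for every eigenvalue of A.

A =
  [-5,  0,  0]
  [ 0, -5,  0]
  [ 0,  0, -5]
λ = -5: alg = 3, geom = 3

Step 1 — factor the characteristic polynomial to read off the algebraic multiplicities:
  χ_A(x) = (x + 5)^3

Step 2 — compute geometric multiplicities via the rank-nullity identity g(λ) = n − rank(A − λI):
  rank(A − (-5)·I) = 0, so dim ker(A − (-5)·I) = n − 0 = 3

Summary:
  λ = -5: algebraic multiplicity = 3, geometric multiplicity = 3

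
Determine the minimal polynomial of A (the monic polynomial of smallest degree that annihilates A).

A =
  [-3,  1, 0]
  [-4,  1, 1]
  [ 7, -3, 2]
x^3

The characteristic polynomial is χ_A(x) = x^3, so the eigenvalues are known. The minimal polynomial is
  m_A(x) = Π_λ (x − λ)^{k_λ}
where k_λ is the size of the *largest* Jordan block for λ (equivalently, the smallest k with (A − λI)^k v = 0 for every generalised eigenvector v of λ).

  λ = 0: largest Jordan block has size 3, contributing (x − 0)^3

So m_A(x) = x^3 = x^3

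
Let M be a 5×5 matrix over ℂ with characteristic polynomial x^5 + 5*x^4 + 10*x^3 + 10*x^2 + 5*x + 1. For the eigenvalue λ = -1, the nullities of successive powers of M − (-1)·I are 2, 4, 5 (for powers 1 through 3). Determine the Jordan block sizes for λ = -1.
Block sizes for λ = -1: [3, 2]

From the dimensions of kernels of powers, the number of Jordan blocks of size at least j is d_j − d_{j−1} where d_j = dim ker(N^j) (with d_0 = 0). Computing the differences gives [2, 2, 1].
The number of blocks of size exactly k is (#blocks of size ≥ k) − (#blocks of size ≥ k + 1), so the partition is: 1 block(s) of size 2, 1 block(s) of size 3.
In nonincreasing order the block sizes are [3, 2].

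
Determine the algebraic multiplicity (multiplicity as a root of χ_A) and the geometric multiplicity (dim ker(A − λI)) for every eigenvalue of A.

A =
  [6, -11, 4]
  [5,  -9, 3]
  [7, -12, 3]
λ = 0: alg = 3, geom = 1

Step 1 — factor the characteristic polynomial to read off the algebraic multiplicities:
  χ_A(x) = x^3

Step 2 — compute geometric multiplicities via the rank-nullity identity g(λ) = n − rank(A − λI):
  rank(A − (0)·I) = 2, so dim ker(A − (0)·I) = n − 2 = 1

Summary:
  λ = 0: algebraic multiplicity = 3, geometric multiplicity = 1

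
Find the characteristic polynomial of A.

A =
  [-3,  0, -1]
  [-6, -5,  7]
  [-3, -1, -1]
x^3 + 9*x^2 + 27*x + 27

Expanding det(x·I − A) (e.g. by cofactor expansion or by noting that A is similar to its Jordan form J, which has the same characteristic polynomial as A) gives
  χ_A(x) = x^3 + 9*x^2 + 27*x + 27
which factors as (x + 3)^3. The eigenvalues (with algebraic multiplicities) are λ = -3 with multiplicity 3.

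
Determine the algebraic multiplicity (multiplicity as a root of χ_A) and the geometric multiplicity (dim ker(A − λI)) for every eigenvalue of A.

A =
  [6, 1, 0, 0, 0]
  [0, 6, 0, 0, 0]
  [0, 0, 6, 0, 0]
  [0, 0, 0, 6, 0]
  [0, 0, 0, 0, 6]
λ = 6: alg = 5, geom = 4

Step 1 — factor the characteristic polynomial to read off the algebraic multiplicities:
  χ_A(x) = (x - 6)^5

Step 2 — compute geometric multiplicities via the rank-nullity identity g(λ) = n − rank(A − λI):
  rank(A − (6)·I) = 1, so dim ker(A − (6)·I) = n − 1 = 4

Summary:
  λ = 6: algebraic multiplicity = 5, geometric multiplicity = 4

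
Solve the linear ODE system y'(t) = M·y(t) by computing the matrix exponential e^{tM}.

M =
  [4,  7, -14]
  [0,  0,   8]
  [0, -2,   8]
e^{tM} =
  [exp(4*t), 7*t*exp(4*t), -14*t*exp(4*t)]
  [0, -4*t*exp(4*t) + exp(4*t), 8*t*exp(4*t)]
  [0, -2*t*exp(4*t), 4*t*exp(4*t) + exp(4*t)]

Strategy: write M = P · J · P⁻¹ where J is a Jordan canonical form, so e^{tM} = P · e^{tJ} · P⁻¹, and e^{tJ} can be computed block-by-block.

M has Jordan form
J =
  [4, 1, 0]
  [0, 4, 0]
  [0, 0, 4]
(up to reordering of blocks).

Per-block formulas:
  For a 2×2 Jordan block J_2(4): exp(t · J_2(4)) = e^(4t)·(I + t·N), where N is the 2×2 nilpotent shift.
  For a 1×1 block at λ = 4: exp(t · [4]) = [e^(4t)].

After assembling e^{tJ} and conjugating by P, we get:

e^{tM} =
  [exp(4*t), 7*t*exp(4*t), -14*t*exp(4*t)]
  [0, -4*t*exp(4*t) + exp(4*t), 8*t*exp(4*t)]
  [0, -2*t*exp(4*t), 4*t*exp(4*t) + exp(4*t)]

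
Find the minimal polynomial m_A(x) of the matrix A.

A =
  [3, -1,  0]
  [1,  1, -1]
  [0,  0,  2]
x^3 - 6*x^2 + 12*x - 8

The characteristic polynomial is χ_A(x) = (x - 2)^3, so the eigenvalues are known. The minimal polynomial is
  m_A(x) = Π_λ (x − λ)^{k_λ}
where k_λ is the size of the *largest* Jordan block for λ (equivalently, the smallest k with (A − λI)^k v = 0 for every generalised eigenvector v of λ).

  λ = 2: largest Jordan block has size 3, contributing (x − 2)^3

So m_A(x) = (x - 2)^3 = x^3 - 6*x^2 + 12*x - 8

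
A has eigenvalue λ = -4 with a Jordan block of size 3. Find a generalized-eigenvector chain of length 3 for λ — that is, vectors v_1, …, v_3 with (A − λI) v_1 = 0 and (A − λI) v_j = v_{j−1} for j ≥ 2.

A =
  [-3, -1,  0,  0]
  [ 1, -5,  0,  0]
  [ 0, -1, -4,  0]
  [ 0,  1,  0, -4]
A Jordan chain for λ = -4 of length 3:
v_1 = (0, 0, -1, 1)ᵀ
v_2 = (1, 1, 0, 0)ᵀ
v_3 = (1, 0, 0, 0)ᵀ

Let N = A − (-4)·I. We want v_3 with N^3 v_3 = 0 but N^2 v_3 ≠ 0; then v_{j-1} := N · v_j for j = 3, …, 2.

Pick v_3 = (1, 0, 0, 0)ᵀ.
Then v_2 = N · v_3 = (1, 1, 0, 0)ᵀ.
Then v_1 = N · v_2 = (0, 0, -1, 1)ᵀ.

Sanity check: (A − (-4)·I) v_1 = (0, 0, 0, 0)ᵀ = 0. ✓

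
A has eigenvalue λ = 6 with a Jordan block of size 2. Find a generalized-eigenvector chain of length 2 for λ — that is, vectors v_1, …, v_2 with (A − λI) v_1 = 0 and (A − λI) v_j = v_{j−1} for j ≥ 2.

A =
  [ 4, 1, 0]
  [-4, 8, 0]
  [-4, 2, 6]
A Jordan chain for λ = 6 of length 2:
v_1 = (-2, -4, -4)ᵀ
v_2 = (1, 0, 0)ᵀ

Let N = A − (6)·I. We want v_2 with N^2 v_2 = 0 but N^1 v_2 ≠ 0; then v_{j-1} := N · v_j for j = 2, …, 2.

Pick v_2 = (1, 0, 0)ᵀ.
Then v_1 = N · v_2 = (-2, -4, -4)ᵀ.

Sanity check: (A − (6)·I) v_1 = (0, 0, 0)ᵀ = 0. ✓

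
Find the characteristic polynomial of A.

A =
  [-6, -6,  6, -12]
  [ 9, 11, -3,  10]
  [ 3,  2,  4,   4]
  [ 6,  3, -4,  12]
x^4 - 21*x^3 + 162*x^2 - 540*x + 648

Expanding det(x·I − A) (e.g. by cofactor expansion or by noting that A is similar to its Jordan form J, which has the same characteristic polynomial as A) gives
  χ_A(x) = x^4 - 21*x^3 + 162*x^2 - 540*x + 648
which factors as (x - 6)^3*(x - 3). The eigenvalues (with algebraic multiplicities) are λ = 3 with multiplicity 1, λ = 6 with multiplicity 3.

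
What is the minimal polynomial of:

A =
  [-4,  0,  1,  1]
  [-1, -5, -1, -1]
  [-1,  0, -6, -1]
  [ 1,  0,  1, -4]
x^2 + 9*x + 20

The characteristic polynomial is χ_A(x) = (x + 4)*(x + 5)^3, so the eigenvalues are known. The minimal polynomial is
  m_A(x) = Π_λ (x − λ)^{k_λ}
where k_λ is the size of the *largest* Jordan block for λ (equivalently, the smallest k with (A − λI)^k v = 0 for every generalised eigenvector v of λ).

  λ = -5: largest Jordan block has size 1, contributing (x + 5)
  λ = -4: largest Jordan block has size 1, contributing (x + 4)

So m_A(x) = (x + 4)*(x + 5) = x^2 + 9*x + 20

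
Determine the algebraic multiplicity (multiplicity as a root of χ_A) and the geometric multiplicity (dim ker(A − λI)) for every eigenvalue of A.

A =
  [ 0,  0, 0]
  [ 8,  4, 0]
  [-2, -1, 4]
λ = 0: alg = 1, geom = 1; λ = 4: alg = 2, geom = 1

Step 1 — factor the characteristic polynomial to read off the algebraic multiplicities:
  χ_A(x) = x*(x - 4)^2

Step 2 — compute geometric multiplicities via the rank-nullity identity g(λ) = n − rank(A − λI):
  rank(A − (0)·I) = 2, so dim ker(A − (0)·I) = n − 2 = 1
  rank(A − (4)·I) = 2, so dim ker(A − (4)·I) = n − 2 = 1

Summary:
  λ = 0: algebraic multiplicity = 1, geometric multiplicity = 1
  λ = 4: algebraic multiplicity = 2, geometric multiplicity = 1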